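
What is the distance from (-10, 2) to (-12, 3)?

The horizontal distance is |-12 - -10| = 2 and the vertical distance is |3 - 2| = 1.
By the Pythagorean theorem, d = sqrt(2^2 + 1^2) = sqrt(5).

sqrt(5)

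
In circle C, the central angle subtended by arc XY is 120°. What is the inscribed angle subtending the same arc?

By the inscribed angle theorem, the inscribed angle is half the central angle.
Inscribed angle = 120° / 2 = 60°

60°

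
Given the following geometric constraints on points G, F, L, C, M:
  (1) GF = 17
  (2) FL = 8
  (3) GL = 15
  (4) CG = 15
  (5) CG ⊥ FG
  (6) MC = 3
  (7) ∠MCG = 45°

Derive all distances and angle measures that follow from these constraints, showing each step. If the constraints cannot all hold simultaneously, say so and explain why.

The constraints are consistent.

Step 1: From GC = 15, CM = 3, and ∠GCM = 45°, by the law of cosines:
  GM² = GC² + CM² - 2·GC·CM·cos(45°) = 225 + 9 - 63.64 = 170.4
  GM ≈ 13.05

Step 2: From FG = 17, GC = 15, and ∠FGC = 90°, by the law of cosines:
  FC² = FG² + GC² - 2·FG·GC·cos(90°) = 289 + 225 - 0 = 514
  FC ≈ 22.67

Step 3: From GF = 17, GL = 15, FL = 8, by the inverse law of cosines:
  cos(∠FGL) = (GF² + GL² - FL²) / (2·GF·GL)
  ∠FGL = 28.07°

Step 4: From FG = 17, FL = 8, GL = 15, by the inverse law of cosines:
  cos(∠GFL) = (FG² + FL² - GL²) / (2·FG·FL)
  ∠GFL = 61.93°

Step 5: From LF = 8, LG = 15, FG = 17, by the inverse law of cosines:
  cos(∠FLG) = (LF² + LG² - FG²) / (2·LF·LG)
  ∠FLG = 90°

Step 6: From GC = 15, GM = 13.05, CM = 3, by the inverse law of cosines:
  cos(∠CGM) = (GC² + GM² - CM²) / (2·GC·GM)
  ∠CGM = 9.35°

Step 7: From FC = 22.67, FG = 17, CG = 15, by the inverse law of cosines:
  cos(∠CFG) = (FC² + FG² - CG²) / (2·FC·FG)
  ∠CFG = 41.42°

Step 8: From CF = 22.67, CG = 15, FG = 17, by the inverse law of cosines:
  cos(∠FCG) = (CF² + CG² - FG²) / (2·CF·CG)
  ∠FCG = 48.58°

Step 9: From MC = 3, MG = 13.05, CG = 15, by the inverse law of cosines:
  cos(∠CMG) = (MC² + MG² - CG²) / (2·MC·MG)
  ∠CMG = 125.65°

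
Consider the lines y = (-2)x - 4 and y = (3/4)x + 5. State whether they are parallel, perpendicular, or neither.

Slope of line 1: m1 = -2
Slope of line 2: m2 = 3/4
m1 != m2 and m1*m2 = -3/2 != -1. Neither.

Neither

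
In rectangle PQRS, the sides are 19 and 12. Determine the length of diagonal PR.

A rectangle's diagonal splits it into two right triangles, with the diagonal as the hypotenuse.
By the Pythagorean theorem, d^2 = 19^2 + 12^2 = 505.
Therefore d = sqrt(505).

sqrt(505)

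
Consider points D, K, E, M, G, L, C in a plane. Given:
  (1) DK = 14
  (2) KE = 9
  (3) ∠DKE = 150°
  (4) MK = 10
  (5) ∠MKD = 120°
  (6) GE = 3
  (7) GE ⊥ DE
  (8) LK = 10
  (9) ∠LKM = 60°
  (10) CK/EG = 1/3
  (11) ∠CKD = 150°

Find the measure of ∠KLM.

Step 1: By the law of cosines on triangle LKM: LM² = 10² + 10² − 2·10·10·cos(60°) = 100, so LM = 10.
Step 2: By the inverse law of cosines on triangle KLM: cos(∠KLM) = (10² + 10² − 10²) / (2·10·10) = 100/200 = 0.5, so ∠KLM = 60°.

Therefore, the measure of angle ∠KLM = 60°.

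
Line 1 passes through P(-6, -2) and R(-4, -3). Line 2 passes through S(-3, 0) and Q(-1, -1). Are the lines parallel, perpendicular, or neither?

Slope of line 1: m1 = (-3 - -2)/(-4 - -6) = -1/2 = -1/2
Slope of line 2: m2 = (-1 - 0)/(-1 - -3) = -1/2 = -1/2
Since m1 = m2 = -1/2, the lines are parallel.

Parallel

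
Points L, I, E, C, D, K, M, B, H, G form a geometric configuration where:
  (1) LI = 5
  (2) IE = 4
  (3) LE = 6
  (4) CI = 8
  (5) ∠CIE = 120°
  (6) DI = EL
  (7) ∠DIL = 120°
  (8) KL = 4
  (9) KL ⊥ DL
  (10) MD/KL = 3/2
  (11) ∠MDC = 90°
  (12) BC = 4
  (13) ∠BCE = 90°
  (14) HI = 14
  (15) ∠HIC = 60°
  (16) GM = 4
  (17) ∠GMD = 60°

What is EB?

Step 1: By the law of cosines on triangle EIC: EC² = 4² + 8² − 2·4·8·cos(120°) = 112, so EC = 4·√7.
Step 2: By the law of cosines on triangle ECB: EB² = (4·√7)² + 4² − 2·4·√7·4·cos(90°) = 128, so EB = 8·√2.

Therefore, the length of EB = 8·√2.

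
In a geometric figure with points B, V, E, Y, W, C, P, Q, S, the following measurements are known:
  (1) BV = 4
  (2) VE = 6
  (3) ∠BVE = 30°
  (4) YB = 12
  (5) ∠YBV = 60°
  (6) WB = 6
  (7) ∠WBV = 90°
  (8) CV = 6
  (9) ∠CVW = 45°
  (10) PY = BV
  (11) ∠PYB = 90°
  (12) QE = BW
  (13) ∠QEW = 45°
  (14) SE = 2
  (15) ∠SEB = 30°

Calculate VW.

Step 1: By the law of cosines on triangle VBW: VW² = 4² + 6² − 2·4·6·cos(90°) = 52, so VW = 2·√13.

Therefore, the length of VW = 2·√13.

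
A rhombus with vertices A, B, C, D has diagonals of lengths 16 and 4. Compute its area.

Area = (16 * 4) / 2 = 64 / 2 = 32

32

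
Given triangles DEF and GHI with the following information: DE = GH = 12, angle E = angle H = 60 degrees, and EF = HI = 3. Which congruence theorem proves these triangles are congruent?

Consider the given information: DE = GH = 12, angle E = angle H = 60 degrees, and EF = HI = 3
This is not ASA or HL: ASA requires two angles and the side between them. HL only applies to right triangles with matching hypotenuse and leg.
The correct criterion is SAS. Two pairs of corresponding sides and the included angle are equal (Side-Angle-Side).

SAS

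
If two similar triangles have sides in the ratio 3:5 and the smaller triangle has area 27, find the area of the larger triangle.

Area ratio = (3/5)^2 = 9/25. Area of the larger triangle = 27 * 25/9 = 75.

75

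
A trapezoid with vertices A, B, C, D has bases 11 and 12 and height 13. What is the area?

A trapezoid's area equals the midsegment times the height.
The midsegment is (11 + 12) / 2 = 23/2.
Area = 23/2 * 13 = 299/2.

299/2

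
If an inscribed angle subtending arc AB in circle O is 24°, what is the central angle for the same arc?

Central angle = 2 × 24° = 48° (inscribed angle theorem).

48°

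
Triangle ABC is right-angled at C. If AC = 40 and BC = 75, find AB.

In a right triangle, the square of the hypotenuse equals the sum of the squares of the two legs.
The legs are 40 and 75, so the hypotenuse = sqrt(1600 + 5625) = sqrt(7225) = 85.

85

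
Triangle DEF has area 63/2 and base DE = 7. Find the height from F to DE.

height = 2 * 63/2 / 7 = 9

9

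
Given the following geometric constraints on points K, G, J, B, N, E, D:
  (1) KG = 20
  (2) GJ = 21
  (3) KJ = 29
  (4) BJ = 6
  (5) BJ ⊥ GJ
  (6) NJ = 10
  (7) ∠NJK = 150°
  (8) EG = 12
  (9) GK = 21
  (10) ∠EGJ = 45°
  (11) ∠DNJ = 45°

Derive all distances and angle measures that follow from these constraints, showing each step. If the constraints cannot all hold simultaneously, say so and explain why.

These constraints are not satisfiable: (1) KG = 20 and (9) GK = 21 assign two different lengths to the same segment. No planar figure meets all of them, so nothing further can be derived.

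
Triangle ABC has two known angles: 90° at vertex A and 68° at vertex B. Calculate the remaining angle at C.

The interior angles sum to 180°: angle C = 180 - 90 - 68 = 22°.
The triangle is right (angles 90°, 68°, 22°).

22 degrees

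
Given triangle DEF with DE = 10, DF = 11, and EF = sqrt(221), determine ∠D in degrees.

When all three sides of a triangle are known, the law of cosines can be rearranged to find any angle.
cos(C) = (a² + b² - c²) / (2ab) gives cos(D) = 0.
Taking the inverse cosine: D = 90°.

90°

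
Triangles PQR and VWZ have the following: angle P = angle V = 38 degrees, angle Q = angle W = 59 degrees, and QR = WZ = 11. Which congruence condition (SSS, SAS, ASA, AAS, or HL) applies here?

The given information matches AAS: Two pairs of corresponding angles and a non-included side are equal (Angle-Angle-Side).

AAS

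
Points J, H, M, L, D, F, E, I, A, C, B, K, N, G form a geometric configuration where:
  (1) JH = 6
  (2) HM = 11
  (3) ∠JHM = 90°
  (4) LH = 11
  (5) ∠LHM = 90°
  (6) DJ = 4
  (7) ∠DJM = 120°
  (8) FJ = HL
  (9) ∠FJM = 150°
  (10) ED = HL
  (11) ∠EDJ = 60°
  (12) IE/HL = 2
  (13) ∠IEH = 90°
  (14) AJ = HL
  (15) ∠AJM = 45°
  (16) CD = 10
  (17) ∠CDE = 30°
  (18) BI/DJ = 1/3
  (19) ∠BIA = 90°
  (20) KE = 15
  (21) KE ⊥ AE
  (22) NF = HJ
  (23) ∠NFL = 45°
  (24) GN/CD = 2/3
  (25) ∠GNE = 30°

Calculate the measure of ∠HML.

Step 1: By the law of cosines on triangle MHL: ML² = 11² + 11² − 2·11·11·cos(90°) = 242, so ML = 11·√2.
Step 2: By the inverse law of cosines on triangle HML: cos(∠HML) = (11² + (11·√2)² − 11²) / (2·11·11·√2) = 242/342.24 = 0.7071, so ∠HML = 45°.

Therefore, the measure of angle ∠HML = 45°.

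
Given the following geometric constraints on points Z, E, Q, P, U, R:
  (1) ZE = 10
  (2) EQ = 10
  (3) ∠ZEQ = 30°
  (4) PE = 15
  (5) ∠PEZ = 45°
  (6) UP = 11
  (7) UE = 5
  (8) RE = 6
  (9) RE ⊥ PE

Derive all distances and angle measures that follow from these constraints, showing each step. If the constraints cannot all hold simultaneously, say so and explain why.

The constraints are consistent.

Step 1: From ZE = 10, EQ = 10, and ∠ZEQ = 30°, by the law of cosines:
  ZQ² = ZE² + EQ² - 2·ZE·EQ·cos(30°) = 100 + 100 - 173.2 = 26.79
  ZQ ≈ 5.18

Step 2: From ZE = 10, EP = 15, and ∠ZEP = 45°, by the law of cosines:
  ZP² = ZE² + EP² - 2·ZE·EP·cos(45°) = 100 + 225 - 212.1 = 112.9
  ZP ≈ 10.62

Step 3: From PE = 15, ER = 6, and ∠PER = 90°, by the law of cosines:
  PR² = PE² + ER² - 2·PE·ER·cos(90°) = 225 + 36 - 0 = 261
  PR = 3·√29

Step 4: From EP = 15, EU = 5, PU = 11, by the inverse law of cosines:
  cos(∠PEU) = (EP² + EU² - PU²) / (2·EP·EU)
  ∠PEU = 30.68°

Step 5: From PE = 15, PU = 11, EU = 5, by the inverse law of cosines:
  cos(∠EPU) = (PE² + PU² - EU²) / (2·PE·PU)
  ∠EPU = 13.41°

Step 6: From UE = 5, UP = 11, EP = 15, by the inverse law of cosines:
  cos(∠EUP) = (UE² + UP² - EP²) / (2·UE·UP)
  ∠EUP = 135.9°

Step 7: From ZE = 10, ZP = 10.62, EP = 15, by the inverse law of cosines:
  cos(∠EZP) = (ZE² + ZP² - EP²) / (2·ZE·ZP)
  ∠EZP = 93.27°

Step 8: From ZE = 10, ZQ = 5.18, EQ = 10, by the inverse law of cosines:
  cos(∠EZQ) = (ZE² + ZQ² - EQ²) / (2·ZE·ZQ)
  ∠EZQ = 75°

Step 9: From QE = 10, QZ = 5.18, EZ = 10, by the inverse law of cosines:
  cos(∠EQZ) = (QE² + QZ² - EZ²) / (2·QE·QZ)
  ∠EQZ = 75°

Step 10: From PE = 15, PR = 3·√29, ER = 6, by the inverse law of cosines:
  cos(∠EPR) = (PE² + PR² - ER²) / (2·PE·PR)
  ∠EPR = 21.8°

Step 11: From PE = 15, PZ = 10.62, EZ = 10, by the inverse law of cosines:
  cos(∠EPZ) = (PE² + PZ² - EZ²) / (2·PE·PZ)
  ∠EPZ = 41.73°

Step 12: From RE = 6, RP = 3·√29, EP = 15, by the inverse law of cosines:
  cos(∠ERP) = (RE² + RP² - EP²) / (2·RE·RP)
  ∠ERP = 68.2°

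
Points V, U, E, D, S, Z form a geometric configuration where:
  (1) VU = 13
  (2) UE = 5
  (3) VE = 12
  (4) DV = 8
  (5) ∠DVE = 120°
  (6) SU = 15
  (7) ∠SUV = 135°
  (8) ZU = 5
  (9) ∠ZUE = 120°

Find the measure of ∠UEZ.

Step 1: By the law of cosines on triangle EUZ: EZ² = 5² + 5² − 2·5·5·cos(120°) = 75, so EZ = 5·√3.
Step 2: By the inverse law of cosines on triangle UEZ: cos(∠UEZ) = (5² + (5·√3)² − 5²) / (2·5·5·√3) = 75/86.6 = 0.866, so ∠UEZ = 30°.

Therefore, the measure of angle ∠UEZ = 30°.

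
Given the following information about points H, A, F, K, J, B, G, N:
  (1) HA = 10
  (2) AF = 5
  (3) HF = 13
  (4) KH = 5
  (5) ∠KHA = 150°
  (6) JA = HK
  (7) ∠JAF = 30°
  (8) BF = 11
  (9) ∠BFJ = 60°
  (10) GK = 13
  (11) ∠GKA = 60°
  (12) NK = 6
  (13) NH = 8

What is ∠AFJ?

From the given relations: JA = HK = 5.
Step 1: By the law of cosines on triangle FAJ: FJ² = 5² + 5² − 2·5·5·cos(30°) = 6.7, so FJ ≈ 2.59.
Step 2: By the inverse law of cosines on triangle AFJ: cos(∠AFJ) = (5² + 2.59² − 5²) / (2·5·2.59) = 6.7/25.88 = 0.2588, so ∠AFJ = 75°.

Therefore, the measure of angle ∠AFJ = 75°.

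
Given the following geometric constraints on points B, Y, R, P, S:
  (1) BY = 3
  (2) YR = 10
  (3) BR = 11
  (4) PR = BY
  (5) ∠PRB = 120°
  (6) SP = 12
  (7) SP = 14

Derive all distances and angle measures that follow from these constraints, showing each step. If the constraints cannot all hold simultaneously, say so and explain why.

These constraints are not satisfiable: (6) SP = 12 and (7) SP = 14 assign two different lengths to the same segment. No planar figure meets all of them, so nothing further can be derived.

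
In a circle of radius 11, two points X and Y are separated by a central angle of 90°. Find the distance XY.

Drop a perpendicular from the center to the chord, bisecting both the chord and the central angle.
Each half-chord = r sin(θ/2) = 11 sin(45°).
The full chord = 2 × 11 × sin(45°) = 11*sqrt(2).

11*sqrt(2)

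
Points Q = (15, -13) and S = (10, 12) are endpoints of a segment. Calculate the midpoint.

The midpoint is the point halfway along the segment.
Move half the horizontal distance: 15 + (10 - 15)/2 = 15 + -5/2 = 25/2
Move half the vertical distance: -13 + (12 - -13)/2 = -13 + 25/2 = -1/2
Midpoint = (25/2, -1/2)

(25/2, -1/2)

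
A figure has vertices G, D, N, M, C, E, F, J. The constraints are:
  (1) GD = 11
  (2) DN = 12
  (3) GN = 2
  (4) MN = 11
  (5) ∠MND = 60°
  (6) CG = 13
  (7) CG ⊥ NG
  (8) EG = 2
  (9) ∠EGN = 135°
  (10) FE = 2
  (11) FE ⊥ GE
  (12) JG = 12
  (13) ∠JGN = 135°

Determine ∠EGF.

Step 1: By the law of cosines on triangle GEF: GF² = 2² + 2² − 2·2·2·cos(90°) = 8, so GF = 2·√2.
Step 2: By the inverse law of cosines on triangle EGF: cos(∠EGF) = (2² + (2·√2)² − 2²) / (2·2·2·√2) = 8/11.31 = 0.7071, so ∠EGF = 45°.

Therefore, the measure of angle ∠EGF = 45°.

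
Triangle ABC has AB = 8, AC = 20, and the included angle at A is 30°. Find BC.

Law of cosines: BC^2 = 8^2 + 20^2 - 2(8)(20)cos(30°) = 464 - 160*sqrt(3), so BC = 4*sqrt(29 - 10*sqrt(3)).

4*sqrt(29 - 10*sqrt(3))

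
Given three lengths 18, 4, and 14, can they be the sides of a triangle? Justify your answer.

Check the triangle inequality: 4 + 14 = 18 ≤ 18.
Since the sum of two sides does not exceed the third, no triangle can be formed.

No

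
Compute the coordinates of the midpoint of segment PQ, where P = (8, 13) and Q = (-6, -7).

M = ((x₁ + x₂)/2, (y₁ + y₂)/2)
= ((8 + -6)/2, (13 + -7)/2)
= (2/2, 6/2) = (1, 3)

(1, 3)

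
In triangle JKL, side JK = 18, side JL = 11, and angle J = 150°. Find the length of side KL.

When two sides and the included angle are known, the law of cosines gives the third side.
c^2 = a^2 + b^2 - 2ab cos(C) generalizes the Pythagorean theorem to non-right triangles.
Here: KL^2 = 324 + 121 - 396*(-sqrt(3)/2) = 198*sqrt(3) + 445
KL = sqrt(198*sqrt(3) + 445)

sqrt(198*sqrt(3) + 445)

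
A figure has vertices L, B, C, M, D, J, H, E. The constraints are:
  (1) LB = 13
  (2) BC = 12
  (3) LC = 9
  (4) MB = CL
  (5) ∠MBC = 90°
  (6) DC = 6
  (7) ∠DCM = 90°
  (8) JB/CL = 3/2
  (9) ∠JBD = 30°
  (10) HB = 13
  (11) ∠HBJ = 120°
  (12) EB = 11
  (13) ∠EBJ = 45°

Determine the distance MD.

From the given relations: MB = CL = 9.
Step 1: By the law of cosines on triangle CBM: CM² = 12² + 9² − 2·12·9·cos(90°) = 225, so CM = 15.
Step 2: By the law of cosines on triangle MCD: MD² = 15² + 6² − 2·15·6·cos(90°) = 261, so MD = 3·√29.

Therefore, the length of MD = 3·√29.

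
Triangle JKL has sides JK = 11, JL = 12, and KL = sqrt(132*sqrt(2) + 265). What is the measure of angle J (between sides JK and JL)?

By the inverse law of cosines: cos(J) = (JK² + JL² - KL²) / (2 × JK × JL)
cos(J) = (11² + 12² - (sqrt(132*sqrt(2) + 265))²) / (2 × 11 × 12)
cos(J) = (121 + 144 - (132*sqrt(2) + 265)) / 264
cos(J) = -sqrt(2)/2
J = arccos(-sqrt(2)/2) = 135°

135°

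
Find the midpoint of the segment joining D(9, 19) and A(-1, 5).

The midpoint is the point halfway along the segment.
Move half the horizontal distance: 9 + (-1 - 9)/2 = 9 + -10/2 = 4
Move half the vertical distance: 19 + (5 - 19)/2 = 19 + -14/2 = 12
Midpoint = (4, 12)

(4, 12)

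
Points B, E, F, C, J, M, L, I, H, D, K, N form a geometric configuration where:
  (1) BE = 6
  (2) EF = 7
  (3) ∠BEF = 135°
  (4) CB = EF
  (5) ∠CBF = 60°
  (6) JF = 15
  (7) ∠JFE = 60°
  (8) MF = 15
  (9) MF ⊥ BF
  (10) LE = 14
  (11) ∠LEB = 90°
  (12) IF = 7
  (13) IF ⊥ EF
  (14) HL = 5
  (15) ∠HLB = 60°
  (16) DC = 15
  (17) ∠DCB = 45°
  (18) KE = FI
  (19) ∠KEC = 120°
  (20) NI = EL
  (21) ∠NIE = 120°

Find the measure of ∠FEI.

Step 1: By the law of cosines on triangle EFI: EI² = 7² + 7² − 2·7·7·cos(90°) = 98, so EI = 7·√2.
Step 2: By the inverse law of cosines on triangle FEI: cos(∠FEI) = (7² + (7·√2)² − 7²) / (2·7·7·√2) = 98/138.59 = 0.7071, so ∠FEI = 45°.

Therefore, the measure of angle ∠FEI = 45°.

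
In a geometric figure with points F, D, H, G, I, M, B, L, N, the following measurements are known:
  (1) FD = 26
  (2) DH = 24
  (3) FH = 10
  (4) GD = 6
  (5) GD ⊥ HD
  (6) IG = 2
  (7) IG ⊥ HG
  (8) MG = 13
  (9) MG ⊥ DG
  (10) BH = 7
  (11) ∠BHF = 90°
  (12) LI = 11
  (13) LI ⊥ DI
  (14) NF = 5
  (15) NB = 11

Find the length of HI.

Step 1: By the law of cosines on triangle GDH: GH² = 6² + 24² − 2·6·24·cos(90°) = 612, so GH = 6·√17.
Step 2: By the law of cosines on triangle HGI: HI² = (6·√17)² + 2² − 2·6·√17·2·cos(90°) = 616, so HI = 2·√154.

Therefore, the length of HI = 2·√154.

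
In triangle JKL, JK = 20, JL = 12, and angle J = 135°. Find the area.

When two sides and the included angle are known, the area formula is (1/2)ab sin(C).
The height from one side to the opposite vertex is 12 sin(135°) = 6*sqrt(2).
Area = (1/2) * 20 * 6*sqrt(2) = 60*sqrt(2).

60*sqrt(2)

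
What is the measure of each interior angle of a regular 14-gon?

Each interior angle of a regular n-gon is (n - 2) * 180 / n.
For n = 14: (14 - 2) * 180 / 14 = 2160/14 = 1080/7 degrees.

1080/7 degrees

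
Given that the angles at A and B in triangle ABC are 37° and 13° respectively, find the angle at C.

The interior angles sum to 180°: angle C = 180 - 37 - 13 = 130°.
The triangle is obtuse (angles 37°, 13°, 130°).

130 degrees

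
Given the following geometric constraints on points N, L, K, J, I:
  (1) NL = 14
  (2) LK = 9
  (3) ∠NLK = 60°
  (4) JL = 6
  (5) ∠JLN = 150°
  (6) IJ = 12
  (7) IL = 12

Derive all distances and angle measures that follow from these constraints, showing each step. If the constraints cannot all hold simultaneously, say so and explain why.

The constraints are consistent.

Step 1: From NL = 14, LK = 9, and ∠NLK = 60°, by the law of cosines:
  NK² = NL² + LK² - 2·NL·LK·cos(60°) = 196 + 81 - 126 = 151
  NK = √151

Step 2: From NL = 14, LJ = 6, and ∠NLJ = 150°, by the law of cosines:
  NJ² = NL² + LJ² - 2·NL·LJ·cos(150°) = 196 + 36 + 145.5 = 377.5
  NJ ≈ 19.43

Step 3: From LI = 12, LJ = 6, IJ = 12, by the inverse law of cosines:
  cos(∠ILJ) = (LI² + LJ² - IJ²) / (2·LI·LJ)
  ∠ILJ = 75.52°

Step 4: From JI = 12, JL = 6, IL = 12, by the inverse law of cosines:
  cos(∠IJL) = (JI² + JL² - IL²) / (2·JI·JL)
  ∠IJL = 75.52°

Step 5: From IJ = 12, IL = 12, JL = 6, by the inverse law of cosines:
  cos(∠JIL) = (IJ² + IL² - JL²) / (2·IJ·IL)
  ∠JIL = 28.96°

Step 6: From NJ = 19.43, NL = 14, JL = 6, by the inverse law of cosines:
  cos(∠JNL) = (NJ² + NL² - JL²) / (2·NJ·NL)
  ∠JNL = 8.88°

Step 7: From NK = √151, NL = 14, KL = 9, by the inverse law of cosines:
  cos(∠KNL) = (NK² + NL² - KL²) / (2·NK·NL)
  ∠KNL = 39.37°

Step 8: From KL = 9, KN = √151, LN = 14, by the inverse law of cosines:
  cos(∠LKN) = (KL² + KN² - LN²) / (2·KL·KN)
  ∠LKN = 80.63°

Step 9: From JL = 6, JN = 19.43, LN = 14, by the inverse law of cosines:
  cos(∠LJN) = (JL² + JN² - LN²) / (2·JL·JN)
  ∠LJN = 21.12°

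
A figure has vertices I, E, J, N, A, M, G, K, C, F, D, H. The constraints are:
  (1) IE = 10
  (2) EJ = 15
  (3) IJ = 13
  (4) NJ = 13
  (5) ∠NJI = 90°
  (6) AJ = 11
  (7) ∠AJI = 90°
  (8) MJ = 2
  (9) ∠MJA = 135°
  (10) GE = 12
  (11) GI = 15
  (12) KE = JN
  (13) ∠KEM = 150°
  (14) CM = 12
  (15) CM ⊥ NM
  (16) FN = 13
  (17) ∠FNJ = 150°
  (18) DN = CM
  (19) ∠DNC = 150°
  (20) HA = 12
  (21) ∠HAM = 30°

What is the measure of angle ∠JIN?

Step 1: By the law of cosines on triangle IJN: IN² = 13² + 13² − 2·13·13·cos(90°) = 338, so IN = 13·√2.
Step 2: By the inverse law of cosines on triangle JIN: cos(∠JIN) = (13² + (13·√2)² − 13²) / (2·13·13·√2) = 338/478 = 0.7071, so ∠JIN = 45°.

Therefore, the measure of angle ∠JIN = 45°.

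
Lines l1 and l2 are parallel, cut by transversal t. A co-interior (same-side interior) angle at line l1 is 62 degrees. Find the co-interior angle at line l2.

Co-interior angles (same-side interior) formed by parallel lines and a transversal are supplementary (sum to 180 degrees).
The given angle is 62 degrees.
The co-interior angle = 180 - 62 = 118 degrees.

118 degrees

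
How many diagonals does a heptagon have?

Each of the 7 vertices connects to 4 non-adjacent vertices via diagonals.
Total connections = 7 × 4 = 28, but each diagonal is counted twice.
Number of diagonals = 28 / 2 = 14.

14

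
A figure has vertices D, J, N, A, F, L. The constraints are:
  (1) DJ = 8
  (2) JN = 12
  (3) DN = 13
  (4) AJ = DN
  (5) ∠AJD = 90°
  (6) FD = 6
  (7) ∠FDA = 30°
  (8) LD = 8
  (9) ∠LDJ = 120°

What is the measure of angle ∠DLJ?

Step 1: By the law of cosines on triangle LDJ: LJ² = 8² + 8² − 2·8·8·cos(120°) = 192, so LJ = 8·√3.
Step 2: By the inverse law of cosines on triangle DLJ: cos(∠DLJ) = (8² + (8·√3)² − 8²) / (2·8·8·√3) = 192/221.7 = 0.866, so ∠DLJ = 30°.

Therefore, the measure of angle ∠DLJ = 30°.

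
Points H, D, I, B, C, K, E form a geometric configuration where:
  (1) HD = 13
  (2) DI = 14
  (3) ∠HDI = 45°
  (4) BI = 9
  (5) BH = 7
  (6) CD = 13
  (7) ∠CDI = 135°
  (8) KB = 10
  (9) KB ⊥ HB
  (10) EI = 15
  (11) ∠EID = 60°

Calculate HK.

Step 1: By the law of cosines on triangle HBK: HK² = 7² + 10² − 2·7·10·cos(90°) = 149, so HK = √149.

Therefore, the length of HK = √149.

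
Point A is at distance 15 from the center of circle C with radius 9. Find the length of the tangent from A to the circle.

tangent = √(d² - r²) = √(15² - 9²) = √(225 - 81) = √144 = 12

12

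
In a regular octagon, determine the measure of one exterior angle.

Each exterior angle of a regular n-gon is 360 / n.
For n = 8: 360 / 8 = 45 degrees.

45 degrees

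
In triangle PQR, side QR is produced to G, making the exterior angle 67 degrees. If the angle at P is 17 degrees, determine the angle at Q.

angle Q = 67 - 17 = 50 degrees (exterior angle theorem).

50 degrees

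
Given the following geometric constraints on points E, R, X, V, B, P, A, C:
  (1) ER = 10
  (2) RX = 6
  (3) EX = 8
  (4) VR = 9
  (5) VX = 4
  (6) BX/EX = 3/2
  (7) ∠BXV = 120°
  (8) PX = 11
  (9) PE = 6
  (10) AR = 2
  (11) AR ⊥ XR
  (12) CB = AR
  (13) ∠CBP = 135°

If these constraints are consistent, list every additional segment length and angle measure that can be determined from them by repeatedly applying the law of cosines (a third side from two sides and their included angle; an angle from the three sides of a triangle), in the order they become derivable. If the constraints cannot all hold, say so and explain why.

The constraints are consistent. Derivable facts, in order:
After 1 step:
- VB = 4·√13
- XA = 2·√10
- ∠EPX = 45.21°
- ∠ERX = 53.13°
- ∠EXP = 32.16°
- ∠EXR = 90°
- ∠PEX = 102.64°
- ∠REX = 36.87°
- ∠RVX = 32.09°
- ∠RXV = 127.17°
- ∠VRX = 20.74°
After 2 steps:
- ∠AXR = 18.43°
- ∠BVX = 46.1°
- ∠RAX = 71.57°
- ∠VBX = 13.9°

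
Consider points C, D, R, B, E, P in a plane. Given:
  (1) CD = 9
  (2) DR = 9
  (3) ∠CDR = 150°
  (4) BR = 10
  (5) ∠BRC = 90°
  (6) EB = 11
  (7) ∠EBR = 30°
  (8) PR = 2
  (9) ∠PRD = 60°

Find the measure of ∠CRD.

Step 1: By the law of cosines on triangle RDC: RC² = 9² + 9² − 2·9·9·cos(150°) = 302.3, so RC ≈ 17.39.
Step 2: By the inverse law of cosines on triangle CRD: cos(∠CRD) = (17.39² + 9² − 9²) / (2·17.39·9) = 302.3/312.96 = 0.9659, so ∠CRD = 15°.

Therefore, the measure of angle ∠CRD = 15°.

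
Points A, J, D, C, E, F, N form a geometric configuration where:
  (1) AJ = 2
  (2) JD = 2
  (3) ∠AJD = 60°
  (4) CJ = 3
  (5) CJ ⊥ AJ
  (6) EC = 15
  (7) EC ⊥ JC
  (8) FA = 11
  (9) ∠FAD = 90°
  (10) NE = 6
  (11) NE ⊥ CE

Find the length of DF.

Step 1: By the law of cosines on triangle DJA: DA² = 2² + 2² − 2·2·2·cos(60°) = 4, so DA = 2.
Step 2: By the law of cosines on triangle DAF: DF² = 2² + 11² − 2·2·11·cos(90°) = 125, so DF = 5·√5.

Therefore, the length of DF = 5·√5.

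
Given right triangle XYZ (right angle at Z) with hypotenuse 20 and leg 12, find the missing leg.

By the Pythagorean theorem: YZ^2 = XY^2 - XZ^2
YZ^2 = 20^2 - 12^2 = 400 - 144 = 256
YZ = sqrt(256) = 16

16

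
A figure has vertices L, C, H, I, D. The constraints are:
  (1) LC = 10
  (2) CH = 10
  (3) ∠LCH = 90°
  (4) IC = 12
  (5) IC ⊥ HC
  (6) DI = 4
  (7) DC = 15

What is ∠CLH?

Step 1: By the law of cosines on triangle LCH: LH² = 10² + 10² − 2·10·10·cos(90°) = 200, so LH = 10·√2.
Step 2: By the inverse law of cosines on triangle CLH: cos(∠CLH) = (10² + (10·√2)² − 10²) / (2·10·10·√2) = 200/282.84 = 0.7071, so ∠CLH = 45°.

Therefore, the measure of angle ∠CLH = 45°.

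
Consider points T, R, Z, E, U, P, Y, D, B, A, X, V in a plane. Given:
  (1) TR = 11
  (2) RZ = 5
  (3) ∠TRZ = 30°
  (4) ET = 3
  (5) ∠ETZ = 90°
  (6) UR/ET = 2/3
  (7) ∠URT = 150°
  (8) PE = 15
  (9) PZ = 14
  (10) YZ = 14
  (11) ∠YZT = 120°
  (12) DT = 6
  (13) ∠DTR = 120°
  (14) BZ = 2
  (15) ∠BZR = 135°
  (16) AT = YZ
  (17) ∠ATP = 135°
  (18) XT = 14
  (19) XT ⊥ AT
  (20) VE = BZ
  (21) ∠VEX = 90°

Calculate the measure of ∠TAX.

From the given relations: AT = YZ = 14.
Step 1: By the law of cosines on triangle ATX: AX² = 14² + 14² − 2·14·14·cos(90°) = 392, so AX = 14·√2.
Step 2: By the inverse law of cosines on triangle TAX: cos(∠TAX) = (14² + (14·√2)² − 14²) / (2·14·14·√2) = 392/554.37 = 0.7071, so ∠TAX = 45°.

Therefore, the measure of angle ∠TAX = 45°.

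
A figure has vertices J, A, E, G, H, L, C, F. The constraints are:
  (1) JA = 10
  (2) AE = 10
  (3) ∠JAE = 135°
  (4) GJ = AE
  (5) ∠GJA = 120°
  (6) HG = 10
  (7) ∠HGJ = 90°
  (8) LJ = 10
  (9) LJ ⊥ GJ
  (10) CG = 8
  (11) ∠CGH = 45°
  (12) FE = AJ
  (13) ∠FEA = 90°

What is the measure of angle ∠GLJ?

From the given relations: GJ = AE = 10.
Step 1: By the law of cosines on triangle LJG: LG² = 10² + 10² − 2·10·10·cos(90°) = 200, so LG = 10·√2.
Step 2: By the inverse law of cosines on triangle GLJ: cos(∠GLJ) = ((10·√2)² + 10² − 10²) / (2·10·√2·10) = 200/282.84 = 0.7071, so ∠GLJ = 45°.

Therefore, the measure of angle ∠GLJ = 45°.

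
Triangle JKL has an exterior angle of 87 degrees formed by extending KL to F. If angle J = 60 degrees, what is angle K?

The exterior angle theorem states that an exterior angle equals the sum of the two non-adjacent interior angles.
So 87 = 60 + angle K, which gives angle K = 87 - 60 = 27 degrees.

27 degrees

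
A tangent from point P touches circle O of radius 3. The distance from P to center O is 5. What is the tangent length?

tangent = √(d² - r²) = √(5² - 3²) = √(25 - 9) = √16 = 4

4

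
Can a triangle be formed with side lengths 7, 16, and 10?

Check all three triangle inequalities:
7 + 16 = 23 > 10 ✓
7 + 10 = 17 > 16 ✓
16 + 10 = 26 > 7 ✓
All conditions hold, so these sides form a valid triangle.

Yes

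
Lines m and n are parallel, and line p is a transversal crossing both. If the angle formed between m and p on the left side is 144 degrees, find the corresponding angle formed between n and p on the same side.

Corresponding angles are equal: 144 degrees.

144 degrees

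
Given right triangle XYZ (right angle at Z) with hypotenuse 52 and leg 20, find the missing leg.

YZ = sqrt(52^2 - 20^2) = sqrt(2304) = 48

48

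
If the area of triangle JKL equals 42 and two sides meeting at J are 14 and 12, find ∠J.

sin(C) = 2 * 42 / (14 * 12) = 1/2, so C = arcsin(1/2) = 30°.
Since sin(180° - C) = sin(C), the obtuse angle 150° gives the same area, so C = 30° or C = 150°.

30° or 150°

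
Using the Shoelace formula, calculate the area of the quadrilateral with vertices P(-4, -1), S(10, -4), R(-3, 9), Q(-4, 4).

The Shoelace formula works by pairing each vertex with the next (cycling back to the first).
For each pair, compute x_i*y_(i+1) - x_(i+1)*y_i:
  (-4*-4 - 10*-1) = 26
  (10*9 - -3*-4) = 78
  (-3*4 - -4*9) = 24
  (-4*-1 - -4*4) = 20
Taking half the absolute value of the total: Area = (1/2)(148) = 74.

74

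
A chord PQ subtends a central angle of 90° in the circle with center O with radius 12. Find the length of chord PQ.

Drop a perpendicular from the center to the chord, bisecting both the chord and the central angle.
Each half-chord = r sin(θ/2) = 12 sin(45°).
The full chord = 2 × 12 × sin(45°) = 12*sqrt(2).

12*sqrt(2)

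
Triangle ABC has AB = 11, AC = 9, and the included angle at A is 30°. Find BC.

When two sides and the included angle are known, the law of cosines gives the third side.
c^2 = a^2 + b^2 - 2ab cos(C) generalizes the Pythagorean theorem to non-right triangles.
Here: BC^2 = 121 + 81 - 198*(sqrt(3)/2) = 202 - 99*sqrt(3)
BC = sqrt(202 - 99*sqrt(3))

sqrt(202 - 99*sqrt(3))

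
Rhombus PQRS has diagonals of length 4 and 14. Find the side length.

Half-diagonals are 2 and 7. side = sqrt(2^2 + 7^2) = sqrt(53)

sqrt(53)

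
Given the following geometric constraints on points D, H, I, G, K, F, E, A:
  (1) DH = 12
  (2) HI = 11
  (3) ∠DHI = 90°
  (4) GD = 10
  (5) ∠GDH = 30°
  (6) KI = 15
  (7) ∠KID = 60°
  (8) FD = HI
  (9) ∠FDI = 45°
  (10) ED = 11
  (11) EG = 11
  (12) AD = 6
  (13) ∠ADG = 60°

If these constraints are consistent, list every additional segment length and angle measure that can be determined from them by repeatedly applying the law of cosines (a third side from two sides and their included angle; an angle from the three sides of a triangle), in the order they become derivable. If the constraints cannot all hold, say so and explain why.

The constraints are consistent. Derivable facts, in order:
After 1 step:
- DI ≈ 16.28
- GA = 2·√19
- HG ≈ 6.01
- ∠DEG = 54.07°
- ∠DGE = 62.96°
- ∠EDG = 62.96°
After 2 steps:
- DK ≈ 15.68
- IF ≈ 11.52
- ∠AGD = 36.59°
- ∠DAG = 83.41°
- ∠DGH = 93.74°
- ∠DHG = 56.26°
- ∠DIH = 47.49°
- ∠HDI = 42.51°
After 3 steps:
- ∠DFI = 92.54°
- ∠DIF = 42.46°
- ∠DKI = 64.05°
- ∠IDK = 55.95°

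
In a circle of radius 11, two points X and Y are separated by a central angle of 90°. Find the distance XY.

Chord length = 2r sin(θ/2)
= 2 × 11 × sin(90°/2)
= 2 × 11 × sin(45°)
= 11*sqrt(2)

11*sqrt(2)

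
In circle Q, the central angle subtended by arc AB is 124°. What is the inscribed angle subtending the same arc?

An inscribed angle intercepts an arc from a point on the circle, while the central angle intercepts the same arc from the center.
The inscribed angle is always half the central angle: 124° / 2 = 62°.

62°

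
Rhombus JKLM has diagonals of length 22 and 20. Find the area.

Area = (22 * 20) / 2 = 440 / 2 = 220

220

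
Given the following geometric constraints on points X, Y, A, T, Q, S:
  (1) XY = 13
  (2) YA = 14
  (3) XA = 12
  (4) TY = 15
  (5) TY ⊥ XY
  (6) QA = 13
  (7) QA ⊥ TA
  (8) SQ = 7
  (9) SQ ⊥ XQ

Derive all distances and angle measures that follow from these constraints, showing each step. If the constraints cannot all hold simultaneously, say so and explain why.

The constraints are consistent.

Step 1: From XY = 13, YT = 15, and ∠XYT = 90°, by the law of cosines:
  XT² = XY² + YT² - 2·XY·YT·cos(90°) = 169 + 225 - 0 = 394
  XT ≈ 19.85

Step 2: From XA = 12, XY = 13, AY = 14, by the inverse law of cosines:
  cos(∠AXY) = (XA² + XY² - AY²) / (2·XA·XY)
  ∠AXY = 67.98°

Step 3: From YA = 14, YX = 13, AX = 12, by the inverse law of cosines:
  cos(∠AYX) = (YA² + YX² - AX²) / (2·YA·YX)
  ∠AYX = 52.62°

Step 4: From AX = 12, AY = 14, XY = 13, by the inverse law of cosines:
  cos(∠XAY) = (AX² + AY² - XY²) / (2·AX·AY)
  ∠XAY = 59.41°

Step 5: From XT = 19.85, XY = 13, TY = 15, by the inverse law of cosines:
  cos(∠TXY) = (XT² + XY² - TY²) / (2·XT·XY)
  ∠TXY = 49.09°

Step 6: From TX = 19.85, TY = 15, XY = 13, by the inverse law of cosines:
  cos(∠XTY) = (TX² + TY² - XY²) / (2·TX·TY)
  ∠XTY = 40.91°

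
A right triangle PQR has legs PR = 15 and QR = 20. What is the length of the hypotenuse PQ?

PQ = sqrt(15^2 + 20^2) = sqrt(625) = 25

25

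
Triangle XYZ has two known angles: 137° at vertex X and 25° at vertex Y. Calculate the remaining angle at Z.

angle Z = 180 - 137 - 25 = 18 degrees.

18 degrees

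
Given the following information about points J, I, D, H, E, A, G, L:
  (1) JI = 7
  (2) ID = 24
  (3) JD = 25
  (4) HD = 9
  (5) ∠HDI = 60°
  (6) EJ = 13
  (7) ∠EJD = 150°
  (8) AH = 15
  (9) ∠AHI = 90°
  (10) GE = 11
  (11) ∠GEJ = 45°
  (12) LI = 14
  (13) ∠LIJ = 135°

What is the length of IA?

Step 1: By the law of cosines on triangle HDI: HI² = 9² + 24² − 2·9·24·cos(60°) = 441, so HI = 21.
Step 2: By the law of cosines on triangle IHA: IA² = 21² + 15² − 2·21·15·cos(90°) = 666, so IA = 3·√74.

Therefore, the length of IA = 3·√74.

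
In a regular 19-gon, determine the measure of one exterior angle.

Each exterior angle of a regular n-gon is 360 / n.
For n = 19: 360 / 19 = 360/19 degrees.

360/19 degrees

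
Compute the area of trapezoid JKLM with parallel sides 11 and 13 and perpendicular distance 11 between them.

Area = (11 + 13) * 11 / 2 = 264 / 2 = 132

132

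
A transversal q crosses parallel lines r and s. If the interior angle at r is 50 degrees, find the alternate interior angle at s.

Alternate interior angles formed by parallel lines and a transversal are equal.
The given angle is 50 degrees.
The alternate interior angle = 50 degrees.

50 degrees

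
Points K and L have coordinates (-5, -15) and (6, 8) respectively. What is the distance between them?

d = sqrt((6 - -5)^2 + (8 - -15)^2)
d = sqrt(11^2 + 23^2)
d = sqrt(121 + 529)
d = sqrt(650) = 5*sqrt(26)

5*sqrt(26)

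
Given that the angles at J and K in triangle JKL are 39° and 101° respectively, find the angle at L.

angle L = 180 - 39 - 101 = 40 degrees.

40 degrees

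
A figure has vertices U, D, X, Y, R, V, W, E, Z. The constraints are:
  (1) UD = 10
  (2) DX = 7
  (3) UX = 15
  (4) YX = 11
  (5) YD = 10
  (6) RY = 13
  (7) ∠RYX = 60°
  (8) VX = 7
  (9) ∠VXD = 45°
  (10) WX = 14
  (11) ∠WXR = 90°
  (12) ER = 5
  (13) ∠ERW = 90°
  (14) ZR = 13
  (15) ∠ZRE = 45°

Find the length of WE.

Step 1: By the law of cosines on triangle XYR: XR² = 11² + 13² − 2·11·13·cos(60°) = 147, so XR = 7·√3.
Step 2: By the law of cosines on triangle RXW: RW² = (7·√3)² + 14² − 2·7·√3·14·cos(90°) = 343, so RW = 7·√7.
Step 3: By the law of cosines on triangle WRE: WE² = (7·√7)² + 5² − 2·7·√7·5·cos(90°) = 368, so WE = 4·√23.

Therefore, the length of WE = 4·√23.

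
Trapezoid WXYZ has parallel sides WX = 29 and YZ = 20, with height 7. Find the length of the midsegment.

midsegment = (29 + 20) / 2 = 49 / 2 = 49/2

49/2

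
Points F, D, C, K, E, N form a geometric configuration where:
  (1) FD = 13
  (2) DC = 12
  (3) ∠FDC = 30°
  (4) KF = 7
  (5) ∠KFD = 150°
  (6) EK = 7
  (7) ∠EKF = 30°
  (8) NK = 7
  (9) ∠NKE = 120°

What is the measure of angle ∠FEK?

Step 1: By the law of cosines on triangle EKF: EF² = 7² + 7² − 2·7·7·cos(30°) = 13.13, so EF ≈ 3.62.
Step 2: By the inverse law of cosines on triangle FEK: cos(∠FEK) = (3.62² + 7² − 7²) / (2·3.62·7) = 13.13/50.73 = 0.2588, so ∠FEK = 75°.

Therefore, the measure of angle ∠FEK = 75°.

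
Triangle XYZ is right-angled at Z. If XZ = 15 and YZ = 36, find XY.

In a right triangle, the square of the hypotenuse equals the sum of the squares of the two legs.
The legs are 15 and 36, so the hypotenuse = sqrt(225 + 1296) = sqrt(1521) = 39.

39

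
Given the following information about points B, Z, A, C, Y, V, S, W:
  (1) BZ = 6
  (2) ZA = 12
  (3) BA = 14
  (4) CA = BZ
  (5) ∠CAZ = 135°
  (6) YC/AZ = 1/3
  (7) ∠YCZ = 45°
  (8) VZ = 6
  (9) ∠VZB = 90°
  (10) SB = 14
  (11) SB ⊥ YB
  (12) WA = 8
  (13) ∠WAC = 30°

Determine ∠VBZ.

Step 1: By the law of cosines on triangle BZV: BV² = 6² + 6² − 2·6·6·cos(90°) = 72, so BV = 6·√2.
Step 2: By the inverse law of cosines on triangle VBZ: cos(∠VBZ) = ((6·√2)² + 6² − 6²) / (2·6·√2·6) = 72/101.82 = 0.7071, so ∠VBZ = 45°.

Therefore, the measure of angle ∠VBZ = 45°.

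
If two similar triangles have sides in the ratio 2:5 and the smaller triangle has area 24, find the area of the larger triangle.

For similar figures, the area ratio equals the square of the side ratio.
Side ratio (the smaller triangle to the larger triangle) = 2:5, so area ratio = 2^2:5^2 = 4:25.
If the area of the smaller triangle is 24, then the area of the larger triangle = 24 * (25/4) = 150.

150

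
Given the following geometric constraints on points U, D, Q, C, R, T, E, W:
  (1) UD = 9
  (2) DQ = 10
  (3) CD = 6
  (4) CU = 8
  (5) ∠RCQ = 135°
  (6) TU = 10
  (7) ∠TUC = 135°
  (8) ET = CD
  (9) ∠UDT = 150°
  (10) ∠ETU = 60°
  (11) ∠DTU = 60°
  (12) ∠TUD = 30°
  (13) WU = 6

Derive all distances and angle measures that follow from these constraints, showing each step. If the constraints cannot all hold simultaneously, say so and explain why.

These constraints are not satisfiable: (9), (11) and (12) are the three interior angles of triangle UDT, which must sum to 180°, but 150° + 60° + 30° = 240°. No planar figure meets all of them, so nothing further can be derived.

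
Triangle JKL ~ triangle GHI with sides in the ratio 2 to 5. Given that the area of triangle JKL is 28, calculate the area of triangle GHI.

Area ratio = (2/5)^2 = 4/25. Area of GHI = 28 * 25/4 = 175.

175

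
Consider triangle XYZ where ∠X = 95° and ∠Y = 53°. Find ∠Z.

angle Z = 180 - 95 - 53 = 32 degrees.

32 degrees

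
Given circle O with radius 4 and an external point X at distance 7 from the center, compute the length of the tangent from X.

The tangent, radius, and line from the external point to the center form a right triangle.
The right angle is where the tangent meets the radius.
By the Pythagorean theorem: tangent² + 4² = 7²
tangent² = 49 - 16 = 33
tangent = sqrt(33)

sqrt(33)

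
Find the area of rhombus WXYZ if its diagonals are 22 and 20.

Area = (22 * 20) / 2 = 440 / 2 = 220

220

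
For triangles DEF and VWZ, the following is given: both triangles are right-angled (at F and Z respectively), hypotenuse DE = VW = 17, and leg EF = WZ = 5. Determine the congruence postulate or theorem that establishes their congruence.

The given information matches HL: The hypotenuse and one leg of two right triangles are equal (Hypotenuse-Leg).

HL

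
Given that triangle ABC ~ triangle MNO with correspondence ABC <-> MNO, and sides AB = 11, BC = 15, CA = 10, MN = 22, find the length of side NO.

k = 22/11 = 2. NO = 2 * 15 = 30.

30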